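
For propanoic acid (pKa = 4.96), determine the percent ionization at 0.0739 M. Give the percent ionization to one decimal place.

1.2%

CH3CH2COOH ⇌ CH3CH2COO- + H+; let x = [H+] at equilibrium.
Ka = 10^(−4.96) = 1.10 × 10^-5
x ≈ √(Ka·C₀) = √(1.10 × 10^-5 × 0.0739) = 9.02 × 10^-4 M
Fraction ionized = 9.02 × 10^-4 / 0.0739 = 0.0122 → 1.2%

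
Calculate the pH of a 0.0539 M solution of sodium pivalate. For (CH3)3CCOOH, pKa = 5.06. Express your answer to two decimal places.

(CH3)3CCOO- is the conjugate base of the weak acid (CH3)3CCOOH.
Ka = 10^(−5.06) = 8.71 × 10^-6
Kb = Kw/Ka = 1.0×10^-14 / 8.71 × 10^-6 = 1.15 × 10^-9
Kb = [OH-]²/(0.0539 − [OH-]) = 1.15 × 10^-9
Since Kb ≪ C₀, [OH-] ≈ √(Kb·C₀) = 7.87 × 10^-6 M.
Check: 0.015% ionized — well under 5%, approximation valid.
pOH = −log(7.87 × 10^-6) = 5.10; pH = 14.00 − 5.10 = 8.90

pH = 8.90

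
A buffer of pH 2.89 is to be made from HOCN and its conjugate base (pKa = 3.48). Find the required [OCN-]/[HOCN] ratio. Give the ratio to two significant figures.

pH = pKa + log(r) ⇒ log(r) = 2.89 − 3.48 = -0.59
r = [OCN-]/[HOCN] = 10^(-0.59) = 0.257

ratio = 0.26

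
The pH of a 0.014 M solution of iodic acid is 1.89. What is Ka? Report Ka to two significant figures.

Ka = 1.5 × 10^-1

[H+] = 10^(-1.89) = 1.29 × 10^-2 M
At equilibrium [HA] = 0.014 − 1.29 × 10^-2 = 1.10 × 10^-3 M
Ka = [H+][A-]/[HA] = (1.29 × 10^-2)² / 1.10 × 10^-3 = 1.5 × 10^-1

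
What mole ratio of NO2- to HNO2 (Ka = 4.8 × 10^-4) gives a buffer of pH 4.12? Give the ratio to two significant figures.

pKa = -log(4.8 × 10^-4) = 3.319
pH = pKa + log(r) ⇒ log(r) = 4.12 − 3.319 = +0.801
r = [NO2-]/[HNO2] = 10^(+0.801) = 6.32

ratio = 6.3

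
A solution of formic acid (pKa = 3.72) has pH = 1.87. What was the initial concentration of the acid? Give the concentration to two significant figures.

[H+] = 10^(-1.87) = 1.35 × 10^-2 M = x
Ka = 10^(−3.72) = 1.91 × 10^-4
Ka = x²/(C₀ − x) ⇒ C₀ = x + x²/Ka
C₀ = 1.35 × 10^-2 + (1.35 × 10^-2)²/(1.91 × 10^-4) = 9.68 × 10^-1 M

C₀ = 9.7 × 10^-1 M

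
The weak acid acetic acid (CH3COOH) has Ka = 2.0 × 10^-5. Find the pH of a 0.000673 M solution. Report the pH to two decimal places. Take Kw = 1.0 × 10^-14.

CH3COOH ⇌ CH3COO- + H+
From the ICE table, Ka = [H+]²/(0.000673 − [H+]) = 2.0 × 10^-5.
Here C₀/Ka ≈ 33.6, so the small-[H+] approximation fails. Use the quadratic:
[H+] = [−2e-05 + √(2e-05² + 5.38e-08)]/2 = 1.06 × 10^-4 M
pH = −log(1.06 × 10^-4) = 3.97

pH = 3.97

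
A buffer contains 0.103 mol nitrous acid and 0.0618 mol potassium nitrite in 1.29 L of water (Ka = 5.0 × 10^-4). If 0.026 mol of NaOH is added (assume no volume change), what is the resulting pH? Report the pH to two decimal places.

pH = 3.36

After neutralization: n(HNO2) = 0.077 mol, n(NO2-) = 0.0878 mol.
pKa = −log(5.0 × 10^-4) = 3.301
Henderson–Hasselbalch with mole ratio 0.0878/0.077: pH = 3.301 + (+0.057)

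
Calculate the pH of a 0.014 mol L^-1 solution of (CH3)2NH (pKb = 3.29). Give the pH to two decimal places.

(CH3)2NH + H2O ⇌ (CH3)2NH2+ + OH-
Kb = 10^(−3.29) = 5.13 × 10^-4
Kb = x²/(0.014 − x) = 5.13 × 10^-4
The 5% rule fails; solving x² + Kb·x − Kb·C₀ = 0 exactly:
x = (−Kb + √(Kb² + 4·Kb·C₀))/2 = 2.44 × 10^-3 M
pOH = 2.61, so pH = 14.00 − pOH = 11.39

pH = 11.39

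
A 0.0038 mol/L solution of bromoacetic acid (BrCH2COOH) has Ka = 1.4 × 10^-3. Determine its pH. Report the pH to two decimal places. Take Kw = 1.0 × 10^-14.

pH = 2.77

BrCH2COOH ⇌ BrCH2COO- + H+
Ka = x²/(0.0038 − x) = 1.4 × 10^-3
Here C₀/Ka ≈ 2.71, so the small-x approximation fails. Use the quadratic:
x = [−0.0014 + √(0.0014² + 2.13e-05)]/2 = 1.71 × 10^-3 M
pH = −log(1.71 × 10^-3) = 2.77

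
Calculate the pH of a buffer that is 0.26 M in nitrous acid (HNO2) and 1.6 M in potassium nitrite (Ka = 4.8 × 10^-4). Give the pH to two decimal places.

pH = 4.11

pKa = −log(4.8 × 10^-4) = 3.319
Using pH = pKa + log([base]/[acid]) with [base]/[acid] = 1.6/0.26:
pH = 3.319 + (+0.789) = 4.11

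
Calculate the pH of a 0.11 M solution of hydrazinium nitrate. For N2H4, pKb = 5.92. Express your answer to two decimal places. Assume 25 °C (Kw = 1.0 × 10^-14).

pH = 4.52

N2H5+ is the conjugate acid of the weak base N2H4.
Kb = 10^(−5.92) = 1.20 × 10^-6
Ka = Kw/Kb = 1.0×10^-14 / 1.20 × 10^-6 = 8.33 × 10^-9
Ka = [H+]²/(0.11 − [H+]) = 8.33 × 10^-9
Neglecting [H+] in the denominator: [H+] = √(8.33 × 10^-9 × 0.11) = 3.03 × 10^-5 M
([H+]/C₀ = 0.028% < 5%, so the approximation holds.)
pH = −log[H+] = −log(3.03 × 10^-5) = 4.52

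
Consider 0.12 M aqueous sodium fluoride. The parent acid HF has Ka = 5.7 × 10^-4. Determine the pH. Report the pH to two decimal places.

F- is the conjugate base of the weak acid HF.
Kb = Kw/Ka = 1.0×10^-14 / 5.7 × 10^-4 = 1.75 × 10^-11
Let x = [OH-] at equilibrium. Kb = x²/(0.12 − x).
Since Kb ≪ C₀, x ≈ √(Kb·C₀) = 1.45 × 10^-6 M.
pOH = 5.84, so pH = 14.00 − pOH = 8.16

pH = 8.16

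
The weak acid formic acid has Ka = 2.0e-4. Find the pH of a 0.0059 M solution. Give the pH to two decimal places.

pH = 3.00

HCOOH ⇌ HCOO- + H+
From the ICE table, Ka = [H+]²/(0.0059 − [H+]) = 2.0 × 10^-4.
The 5% rule fails; solving [H+]² + Ka·[H+] − Ka·C₀ = 0 exactly:
[H+] = [−0.0002 + √(0.0002² + 4.72e-06)]/2 = 9.91 × 10^-4 M
pH = −log(9.91 × 10^-4) = 3.00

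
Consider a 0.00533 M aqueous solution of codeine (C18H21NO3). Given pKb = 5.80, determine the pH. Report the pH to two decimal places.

C18H21NO3 + H2O ⇌ C18H22NO3+ + OH-
Kb = 10^(−5.80) = 1.58 × 10^-6
From the ICE table, Kb = [OH-]²/(0.00533 − [OH-]) = 1.58 × 10^-6.
Neglecting [OH-] in the denominator: [OH-] = √(1.58 × 10^-6 × 0.00533) = 9.18 × 10^-5 M
([OH-]/C₀ = 1.7% < 5%, so the approximation holds.)
pOH = −log(9.18 × 10^-5) = 4.04; pH = 14.00 − 4.04 = 9.96

pH = 9.96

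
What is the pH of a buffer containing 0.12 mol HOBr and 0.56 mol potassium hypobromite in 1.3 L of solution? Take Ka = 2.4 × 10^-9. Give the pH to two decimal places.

pH = 9.29

pKa = −log(2.4 × 10^-9) = 8.620
pH = pKa + log([A⁻]/[HA]) = 8.620 + log(0.56/0.12)
pH = 8.620 + (+0.669) = 9.29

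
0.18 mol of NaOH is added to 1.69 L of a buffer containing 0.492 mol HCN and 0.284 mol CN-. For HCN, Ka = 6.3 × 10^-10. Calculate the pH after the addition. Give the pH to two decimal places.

pH = 9.37

After neutralization: n(HCN) = 0.312 mol, n(CN-) = 0.464 mol.
pKa = −log(6.3 × 10^-10) = 9.201
Henderson–Hasselbalch with mole ratio 0.464/0.312: pH = 9.201 + (+0.172)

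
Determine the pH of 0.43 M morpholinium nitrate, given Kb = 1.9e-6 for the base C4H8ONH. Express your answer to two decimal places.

C4H8ONH2+ is the conjugate acid of the weak base C4H8ONH.
Ka = Kw/Kb = 1.0×10^-14 / 1.9 × 10^-6 = 5.26 × 10^-9
Let x = [H+] at equilibrium. Ka = x²/(0.43 − x).
Since Ka ≪ C₀, x ≈ √(Ka·C₀) = 4.76 × 10^-5 M.
pH = −log[H+] = −log(4.76 × 10^-5) = 4.32

pH = 4.32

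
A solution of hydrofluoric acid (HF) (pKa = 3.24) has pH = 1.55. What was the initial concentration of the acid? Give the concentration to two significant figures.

[H+] = 10^(-1.55) = 2.82 × 10^-2 M = x
Ka = 10^(−3.24) = 5.75 × 10^-4
Ka = x²/(C₀ − x) ⇒ C₀ = x + x²/Ka
C₀ = 2.82 × 10^-2 + (2.82 × 10^-2)²/(5.75 × 10^-4) = 1.41 M

C₀ = 1.4 M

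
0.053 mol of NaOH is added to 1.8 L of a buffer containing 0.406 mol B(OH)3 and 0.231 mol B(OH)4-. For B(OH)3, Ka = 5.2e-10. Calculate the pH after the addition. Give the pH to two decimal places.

OH- converts B(OH)3 to B(OH)4-: B(OH)3 → 0.353 mol, B(OH)4- → 0.284 mol.
pKa = −log(5.2 × 10^-10) = 9.284
Henderson–Hasselbalch with mole ratio 0.284/0.353: pH = 9.284 + (-0.094)

pH = 9.19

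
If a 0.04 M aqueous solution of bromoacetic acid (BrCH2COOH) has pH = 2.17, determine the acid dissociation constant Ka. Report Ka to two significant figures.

Ka = 1.4 × 10^-3

[H+] = 10^(-2.17) = 6.76 × 10^-3 M
At equilibrium [HA] = 0.04 − 6.76 × 10^-3 = 3.32 × 10^-2 M
Ka = [H+][A-]/[HA] = (6.76 × 10^-3)² / 3.32 × 10^-2 = 1.4 × 10^-3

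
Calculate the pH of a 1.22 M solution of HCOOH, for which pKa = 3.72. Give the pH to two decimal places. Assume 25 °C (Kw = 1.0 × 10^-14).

pH = 1.82

HCOOH ⇌ HCOO- + H+
Ka = 10^(−3.72) = 1.91 × 10^-4
Ka = [H+]²/(1.22 − [H+]) = 1.91 × 10^-4
Neglecting [H+] in the denominator: [H+] = √(1.91 × 10^-4 × 1.22) = 1.53 × 10^-2 M
Check: 1.3% ionized — well under 5%, approximation valid.
pH = −log[H+] = −log(1.53 × 10^-2) = 1.82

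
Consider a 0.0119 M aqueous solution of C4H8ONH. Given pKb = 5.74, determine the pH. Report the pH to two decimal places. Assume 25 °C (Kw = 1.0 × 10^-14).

C4H8ONH + H2O ⇌ C4H8ONH2+ + OH-
Kb = 10^(−5.74) = 1.82 × 10^-6
Kb = x²/(0.0119 − x) = 1.82 × 10^-6
Neglecting x in the denominator: x = √(1.82 × 10^-6 × 0.0119) = 1.47 × 10^-4 M
Check: 1.2% ionized — well under 5%, approximation valid.
pOH = −log(1.47 × 10^-4) = 3.83; pH = 14.00 − 3.83 = 10.17

pH = 10.17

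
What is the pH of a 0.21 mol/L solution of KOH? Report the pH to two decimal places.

KOH is a strong base; [OH-] = 0.21 M.
pOH = -log(0.21) = 0.68
pH = 14.00 - 0.68 = 13.32

pH = 13.32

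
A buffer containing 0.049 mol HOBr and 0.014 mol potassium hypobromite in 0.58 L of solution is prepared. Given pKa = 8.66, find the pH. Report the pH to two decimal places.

Using pH = pKa + log([base]/[acid]) with [base]/[acid] = 0.014/0.049:
pH = 8.66 + (-0.544) = 8.12

pH = 8.12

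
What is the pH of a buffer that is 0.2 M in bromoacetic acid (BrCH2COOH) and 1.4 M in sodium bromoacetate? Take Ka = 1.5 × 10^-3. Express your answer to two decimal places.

pH = 3.67

pKa = −log(1.5 × 10^-3) = 2.824
Henderson–Hasselbalch: pH = pKa + log([BrCH2COO-]/[BrCH2COOH]) = 2.824 + log(1.4/0.2)
pH = 2.824 + (+0.845) = 3.67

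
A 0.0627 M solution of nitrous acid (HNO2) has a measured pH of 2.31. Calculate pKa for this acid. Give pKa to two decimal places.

pKa = 3.38

[H+] = 10^(-2.31) = 4.90 × 10^-3 M
At equilibrium [HA] = 0.0627 − 4.90 × 10^-3 = 5.78 × 10^-2 M
Ka = [H+][A-]/[HA] = (4.90 × 10^-3)² / 5.78 × 10^-2 = 4.15 × 10^-4
pKa = -log(4.15 × 10^-4) = 3.38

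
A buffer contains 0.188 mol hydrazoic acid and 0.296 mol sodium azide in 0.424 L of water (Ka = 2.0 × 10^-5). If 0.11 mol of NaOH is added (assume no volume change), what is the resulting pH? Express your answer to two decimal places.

OH- converts HN3 to N3-: HN3 → 0.078 mol, N3- → 0.406 mol.
pKa = −log(2.0 × 10^-5) = 4.699
pH = pKa + log(n_N3-/n_HN3) = 4.699 + log(0.406/0.078) = 4.699 + (+0.716)

pH = 5.42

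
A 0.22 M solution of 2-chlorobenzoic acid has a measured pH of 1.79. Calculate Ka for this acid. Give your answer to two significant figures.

Ka = 1.3 × 10^-3

[H+] = 10^(-1.79) = 1.62 × 10^-2 M
At equilibrium [HA] = 0.22 − 1.62 × 10^-2 = 2.04 × 10^-1 M
Ka = [H+][A-]/[HA] = (1.62 × 10^-2)² / 2.04 × 10^-1 = 1.3 × 10^-3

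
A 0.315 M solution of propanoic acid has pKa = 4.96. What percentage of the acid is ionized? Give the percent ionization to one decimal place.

CH3CH2COOH ⇌ CH3CH2COO- + H+; let x = [H+] at equilibrium.
Ka = 10^(−4.96) = 1.10 × 10^-5
x ≈ √(Ka·C₀) = √(1.10 × 10^-5 × 0.315) = 1.86 × 10^-3 M
Fraction ionized = 1.86 × 10^-3 / 0.315 = 0.0059 → 0.6%

0.6%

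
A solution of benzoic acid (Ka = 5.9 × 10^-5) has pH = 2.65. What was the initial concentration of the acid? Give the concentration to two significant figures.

[H+] = 10^(-2.65) = 2.24 × 10^-3 M = x
Ka = x²/(C₀ − x) ⇒ C₀ = x + x²/Ka
C₀ = 2.24 × 10^-3 + (2.24 × 10^-3)²/(5.9 × 10^-5) = 8.73 × 10^-2 M

C₀ = 8.7 × 10^-2 M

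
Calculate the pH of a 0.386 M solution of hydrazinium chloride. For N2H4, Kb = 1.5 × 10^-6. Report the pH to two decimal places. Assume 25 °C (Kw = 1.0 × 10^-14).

pH = 4.29

N2H5+ is the conjugate acid of the weak base N2H4.
Ka = Kw/Kb = 1.0×10^-14 / 1.5 × 10^-6 = 6.67 × 10^-9
Ka = [H+]²/(0.386 − [H+]) = 6.67 × 10^-9
Assume [H+] ≪ 0.386: [H+] ≈ √(6.67 × 10^-9 × 0.386) = 5.07 × 10^-5 M
Check: 0.013% ionized — well under 5%, approximation valid.
pH = −log(5.07 × 10^-5) = 4.29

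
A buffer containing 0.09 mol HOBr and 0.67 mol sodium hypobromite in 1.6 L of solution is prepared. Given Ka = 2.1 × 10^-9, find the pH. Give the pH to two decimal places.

pKa = −log(2.1 × 10^-9) = 8.678
Henderson–Hasselbalch: pH = pKa + log([OBr-]/[HOBr]) = 8.678 + log(0.67/0.09)
pH = 8.678 + (+0.872) = 9.55

pH = 9.55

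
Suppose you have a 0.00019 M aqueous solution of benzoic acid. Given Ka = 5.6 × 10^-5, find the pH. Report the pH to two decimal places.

pH = 4.10

C6H5COOH ⇌ C6H5COO- + H+
From the ICE table, Ka = x²/(0.00019 − x) = 5.6 × 10^-5.
The 5% rule fails; solving x² + Ka·x − Ka·C₀ = 0 exactly:
x = (−Ka + √(Ka² + 4·Ka·C₀))/2 = 7.89 × 10^-5 M
pH = −log[H+] = −log(7.89 × 10^-5) = 4.10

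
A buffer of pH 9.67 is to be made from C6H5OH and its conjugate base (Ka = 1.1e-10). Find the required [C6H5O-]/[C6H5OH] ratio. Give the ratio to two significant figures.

ratio = 0.51

pKa = -log(1.1 × 10^-10) = 9.959
pH = pKa + log(r) ⇒ log(r) = 9.67 − 9.959 = -0.289
r = [C6H5O-]/[C6H5OH] = 10^(-0.289) = 0.514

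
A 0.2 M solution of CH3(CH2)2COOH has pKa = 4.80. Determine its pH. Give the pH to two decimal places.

CH3(CH2)2COOH ⇌ CH3(CH2)2COO- + H+
Ka = 10^(−4.80) = 1.58 × 10^-5
Let x = [H+] at equilibrium. Ka = x²/(0.2 − x).
Neglecting x in the denominator: x = √(1.58 × 10^-5 × 0.2) = 1.78 × 10^-3 M
pH = −log[H+] = −log(1.78 × 10^-3) = 2.75

pH = 2.75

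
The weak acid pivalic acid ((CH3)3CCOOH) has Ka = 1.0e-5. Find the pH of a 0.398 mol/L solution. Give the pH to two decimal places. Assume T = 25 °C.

pH = 2.70

(CH3)3CCOOH ⇌ (CH3)3CCOO- + H+
Ka = [H+]²/(0.398 − [H+]) = 1.0 × 10^-5
Neglecting [H+] in the denominator: [H+] = √(1.0 × 10^-5 × 0.398) = 1.99 × 10^-3 M
Check: 0.5% ionized — well under 5%, approximation valid.
pH = −log[H+] = −log(1.99 × 10^-3) = 2.70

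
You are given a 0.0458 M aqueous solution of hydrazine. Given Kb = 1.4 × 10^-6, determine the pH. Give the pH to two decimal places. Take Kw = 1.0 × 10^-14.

pH = 10.40

N2H4 + H2O ⇌ N2H5+ + OH-
From the ICE table, Kb = [OH-]²/(0.0458 − [OH-]) = 1.4 × 10^-6.
Assume [OH-] ≪ 0.0458: [OH-] ≈ √(1.4 × 10^-6 × 0.0458) = 2.53 × 10^-4 M
pOH = 3.60, so pH = 14.00 − pOH = 10.40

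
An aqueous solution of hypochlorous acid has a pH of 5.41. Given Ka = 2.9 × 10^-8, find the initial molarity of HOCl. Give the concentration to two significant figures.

C₀ = 5.3 × 10^-4 M

[H+] = 10^(-5.41) = 3.89 × 10^-6 M = x
Ka = x²/(C₀ − x) ⇒ C₀ = x + x²/Ka
C₀ = 3.89 × 10^-6 + (3.89 × 10^-6)²/(2.9 × 10^-8) = 5.26 × 10^-4 M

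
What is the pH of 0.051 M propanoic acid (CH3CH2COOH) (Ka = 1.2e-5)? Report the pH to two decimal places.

CH3CH2COOH ⇌ CH3CH2COO- + H+
From the ICE table, Ka = x²/(0.051 − x) = 1.2 × 10^-5.
Assume x ≪ 0.051: x ≈ √(1.2 × 10^-5 × 0.051) = 7.82 × 10^-4 M
Check: 1.5% ionized — well under 5%, approximation valid.
pH = −log[H+] = −log(7.82 × 10^-4) = 3.11

pH = 3.11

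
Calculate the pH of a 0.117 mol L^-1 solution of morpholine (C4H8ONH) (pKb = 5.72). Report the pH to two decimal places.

C4H8ONH + H2O ⇌ C4H8ONH2+ + OH-
Kb = 10^(−5.72) = 1.91 × 10^-6
Let x = [OH-] at equilibrium. Kb = x²/(0.117 − x).
Neglecting x in the denominator: x = √(1.91 × 10^-6 × 0.117) = 4.73 × 10^-4 M
pOH = 3.33, so pH = 14.00 − pOH = 10.67

pH = 10.67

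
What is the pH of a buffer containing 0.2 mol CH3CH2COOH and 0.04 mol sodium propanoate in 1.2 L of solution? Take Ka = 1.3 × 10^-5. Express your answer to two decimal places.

pKa = −log(1.3 × 10^-5) = 4.886
Henderson–Hasselbalch: pH = pKa + log([CH3CH2COO-]/[CH3CH2COOH]) = 4.886 + log(0.04/0.2)
pH = 4.886 + (-0.699) = 4.19

pH = 4.19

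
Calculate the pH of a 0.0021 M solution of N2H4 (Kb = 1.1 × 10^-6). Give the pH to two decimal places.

pH = 9.68

N2H4 + H2O ⇌ N2H5+ + OH-
Kb = x²/(0.0021 − x) = 1.1 × 10^-6
Neglecting x in the denominator: x = √(1.1 × 10^-6 × 0.0021) = 4.81 × 10^-5 M
(x/C₀ = 2.3% < 5%, so the approximation holds.)
pOH = −log(4.81 × 10^-5) = 4.32; pH = 14.00 − 4.32 = 9.68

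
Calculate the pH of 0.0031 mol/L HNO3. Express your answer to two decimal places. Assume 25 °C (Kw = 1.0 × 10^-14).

HNO3 is a strong acid and dissociates completely, so [H+] = 0.0031 M.
pH = -log(0.0031) = 2.51

pH = 2.51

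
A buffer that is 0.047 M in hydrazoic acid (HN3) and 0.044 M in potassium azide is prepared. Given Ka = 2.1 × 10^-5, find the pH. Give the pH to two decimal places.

pH = 4.65

pKa = −log(2.1 × 10^-5) = 4.678
Henderson–Hasselbalch: pH = pKa + log([N3-]/[HN3]) = 4.678 + log(0.044/0.047)
pH = 4.678 + (-0.029) = 4.65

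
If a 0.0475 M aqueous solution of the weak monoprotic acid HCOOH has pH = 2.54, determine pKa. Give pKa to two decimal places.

[H+] = 10^(-2.54) = 2.88 × 10^-3 M
At equilibrium [HA] = 0.0475 − 2.88 × 10^-3 = 4.46 × 10^-2 M
Ka = [H+][A-]/[HA] = (2.88 × 10^-3)² / 4.46 × 10^-2 = 1.86 × 10^-4
pKa = -log(1.86 × 10^-4) = 3.73

pKa = 3.73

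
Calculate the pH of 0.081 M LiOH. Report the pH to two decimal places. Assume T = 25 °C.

pH = 12.91

LiOH is a strong base; [OH-] = 0.081 M.
pOH = -log(0.081) = 1.09
pH = 14.00 - 1.09 = 12.91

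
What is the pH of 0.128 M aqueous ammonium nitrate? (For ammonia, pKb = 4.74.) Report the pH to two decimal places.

pH = 5.08

NH4+ is the conjugate acid of the weak base NH3.
Kb = 10^(−4.74) = 1.82 × 10^-5
Ka = Kw/Kb = 1.0×10^-14 / 1.82 × 10^-5 = 5.49 × 10^-10
Ka = [H+]²/(0.128 − [H+]) = 5.49 × 10^-10
Since Ka ≪ C₀, [H+] ≈ √(Ka·C₀) = 8.38 × 10^-6 M.
pH = −log(8.38 × 10^-6) = 5.08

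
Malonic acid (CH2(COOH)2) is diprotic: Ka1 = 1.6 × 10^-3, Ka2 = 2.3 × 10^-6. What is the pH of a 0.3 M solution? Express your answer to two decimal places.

Ka1 ≫ Ka2, so treat the first dissociation as the only significant source of H+.
Ka1 = x²/(0.3 − x) = 1.6 × 10^-3
Solving the quadratic: x = (−Ka1 + √(Ka1² + 4·Ka1·C₀))/2 = 2.11 × 10^-2 M
pH = −log(2.11 × 10^-2) = 1.68

pH = 1.68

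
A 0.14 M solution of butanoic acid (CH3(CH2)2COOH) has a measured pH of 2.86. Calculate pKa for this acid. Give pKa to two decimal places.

[H+] = 10^(-2.86) = 1.38 × 10^-3 M
At equilibrium [HA] = 0.14 − 1.38 × 10^-3 = 1.39 × 10^-1 M
Ka = [H+][A-]/[HA] = (1.38 × 10^-3)² / 1.39 × 10^-1 = 1.37 × 10^-5
pKa = -log(1.37 × 10^-5) = 4.86

pKa = 4.86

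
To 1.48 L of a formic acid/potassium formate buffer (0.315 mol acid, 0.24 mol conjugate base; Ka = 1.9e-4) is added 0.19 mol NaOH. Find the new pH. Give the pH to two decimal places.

OH- converts HCOOH to HCOO-: HCOOH → 0.125 mol, HCOO- → 0.43 mol.
pKa = −log(1.9 × 10^-4) = 3.721
Henderson–Hasselbalch with mole ratio 0.43/0.125: pH = 3.721 + (+0.537)

pH = 4.26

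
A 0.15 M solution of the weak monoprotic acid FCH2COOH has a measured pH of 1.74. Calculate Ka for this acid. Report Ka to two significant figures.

[H+] = 10^(-1.74) = 1.82 × 10^-2 M
At equilibrium [HA] = 0.15 − 1.82 × 10^-2 = 1.32 × 10^-1 M
Ka = [H+][A-]/[HA] = (1.82 × 10^-2)² / 1.32 × 10^-1 = 2.5 × 10^-3

Ka = 2.5 × 10^-3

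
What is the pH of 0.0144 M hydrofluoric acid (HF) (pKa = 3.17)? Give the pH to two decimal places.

pH = 2.55

HF ⇌ F- + H+
Ka = 10^(−3.17) = 6.76 × 10^-4
Let x = [H+] at equilibrium. Ka = x²/(0.0144 − x).
The 5% rule fails; solving x² + Ka·x − Ka·C₀ = 0 exactly:
x = (−Ka + √(Ka² + 4·Ka·C₀))/2 = 2.80 × 10^-3 M
pH = −log(2.80 × 10^-3) = 2.55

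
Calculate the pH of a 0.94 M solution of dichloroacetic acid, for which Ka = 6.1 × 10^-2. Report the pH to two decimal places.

Cl2CHCOOH ⇌ Cl2CHCOO- + H+
From the ICE table, Ka = [H+]²/(0.94 − [H+]) = 6.1 × 10^-2.
[H+] is not negligible relative to C₀; solve [H+]² + 0.061·[H+] − 0.0573 = 0.
[H+] = [−0.061 + √(0.061² + 0.229)]/2 = 2.11 × 10^-1 M
pH = −log(2.11 × 10^-1) = 0.68

pH = 0.68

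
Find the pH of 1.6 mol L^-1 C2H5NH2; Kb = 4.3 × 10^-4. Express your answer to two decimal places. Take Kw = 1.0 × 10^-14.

C2H5NH2 + H2O ⇌ C2H5NH3+ + OH-
From the ICE table, Kb = [OH-]²/(1.6 − [OH-]) = 4.3 × 10^-4.
Neglecting [OH-] in the denominator: [OH-] = √(4.3 × 10^-4 × 1.6) = 2.62 × 10^-2 M
pOH = −log(2.62 × 10^-2) = 1.58; pH = 14.00 − 1.58 = 12.42

pH = 12.42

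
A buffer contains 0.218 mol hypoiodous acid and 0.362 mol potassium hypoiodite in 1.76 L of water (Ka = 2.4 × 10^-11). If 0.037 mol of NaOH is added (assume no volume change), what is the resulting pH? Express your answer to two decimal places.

OH- converts HOI to OI-: HOI → 0.181 mol, OI- → 0.399 mol.
pKa = −log(2.4 × 10^-11) = 10.620
pH = pKa + log([A⁻]/[HA]) = 10.620 + log(0.399/0.181) = 10.620 +0.343

pH = 10.96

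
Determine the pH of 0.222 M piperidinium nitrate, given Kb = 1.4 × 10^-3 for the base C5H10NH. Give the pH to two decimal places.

C5H10NH2+ is the conjugate acid of the weak base C5H10NH.
Ka = Kw/Kb = 1.0×10^-14 / 1.4 × 10^-3 = 7.14 × 10^-12
From the ICE table, Ka = [H+]²/(0.222 − [H+]) = 7.14 × 10^-12.
Assume [H+] ≪ 0.222: [H+] ≈ √(7.14 × 10^-12 × 0.222) = 1.26 × 10^-6 M
pH = −log[H+] = −log(1.26 × 10^-6) = 5.90

pH = 5.90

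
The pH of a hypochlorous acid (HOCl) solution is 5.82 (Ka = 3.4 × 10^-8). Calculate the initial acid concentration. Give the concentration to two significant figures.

C₀ = 6.9 × 10^-5 M

[H+] = 10^(-5.82) = 1.51 × 10^-6 M = x
Ka = x²/(C₀ − x) ⇒ C₀ = x + x²/Ka
C₀ = 1.51 × 10^-6 + (1.51 × 10^-6)²/(3.4 × 10^-8) = 6.86 × 10^-5 M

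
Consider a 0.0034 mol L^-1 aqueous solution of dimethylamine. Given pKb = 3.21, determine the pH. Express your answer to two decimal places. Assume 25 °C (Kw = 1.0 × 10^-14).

(CH3)2NH + H2O ⇌ (CH3)2NH2+ + OH-
Kb = 10^(−3.21) = 6.17 × 10^-4
Kb = [OH-]²/(0.0034 − [OH-]) = 6.17 × 10^-4
[OH-] is not negligible relative to C₀; solve [OH-]² + 0.000617·[OH-] − 2.1e-06 = 0.
[OH-] = (−Kb + √(Kb² + 4·Kb·C₀))/2 = 1.17 × 10^-3 M
pOH = −log(1.17 × 10^-3) = 2.93; pH = 14.00 − 2.93 = 11.07

pH = 11.07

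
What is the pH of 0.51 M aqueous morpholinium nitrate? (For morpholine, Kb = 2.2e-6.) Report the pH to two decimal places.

pH = 4.32

C4H8ONH2+ is the conjugate acid of the weak base C4H8ONH.
Ka = Kw/Kb = 1.0×10^-14 / 2.2 × 10^-6 = 4.55 × 10^-9
Let x = [H+] at equilibrium. Ka = x²/(0.51 − x).
Assume x ≪ 0.51: x ≈ √(4.55 × 10^-9 × 0.51) = 4.82 × 10^-5 M
pH = −log[H+] = −log(4.82 × 10^-5) = 4.32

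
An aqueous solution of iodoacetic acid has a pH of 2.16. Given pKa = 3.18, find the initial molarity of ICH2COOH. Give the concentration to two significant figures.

[H+] = 10^(-2.16) = 6.92 × 10^-3 M = x
Ka = 10^(−3.18) = 6.61 × 10^-4
Ka = x²/(C₀ − x) ⇒ C₀ = x + x²/Ka
C₀ = 6.92 × 10^-3 + (6.92 × 10^-3)²/(6.61 × 10^-4) = 7.94 × 10^-2 M

C₀ = 7.9 × 10^-2 M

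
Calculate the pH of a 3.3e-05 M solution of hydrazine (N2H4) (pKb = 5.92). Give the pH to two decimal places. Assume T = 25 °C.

pH = 8.76

N2H4 + H2O ⇌ N2H5+ + OH-
Kb = 10^(−5.92) = 1.20 × 10^-6
From the ICE table, Kb = x²/(3.3e-05 − x) = 1.20 × 10^-6.
The 5% rule fails; solving x² + Kb·x − Kb·C₀ = 0 exactly:
x = (−Kb + √(Kb² + 4·Kb·C₀))/2 = 5.72 × 10^-6 M
pOH = 5.24, so pH = 14.00 − pOH = 8.76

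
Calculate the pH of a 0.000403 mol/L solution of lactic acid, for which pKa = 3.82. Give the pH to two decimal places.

CH3CH(OH)COOH ⇌ CH3CH(OH)COO- + H+
Ka = 10^(−3.82) = 1.51 × 10^-4
From the ICE table, Ka = [H+]²/(0.000403 − [H+]) = 1.51 × 10^-4.
[H+] is not negligible relative to C₀; solve [H+]² + 0.000151·[H+] − 6.09e-08 = 0.
[H+] = [−0.000151 + √(0.000151² + 2.43e-07)]/2 = 1.82 × 10^-4 M
pH = −log[H+] = −log(1.82 × 10^-4) = 3.74

pH = 3.74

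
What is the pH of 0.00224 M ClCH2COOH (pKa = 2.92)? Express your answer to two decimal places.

pH = 2.94

ClCH2COOH ⇌ ClCH2COO- + H+
Ka = 10^(−2.92) = 1.20 × 10^-3
From the ICE table, Ka = x²/(0.00224 − x) = 1.20 × 10^-3.
The 5% rule fails; solving x² + Ka·x − Ka·C₀ = 0 exactly:
x = (−Ka + √(Ka² + 4·Ka·C₀))/2 = 1.15 × 10^-3 M
pH = −log[H+] = −log(1.15 × 10^-3) = 2.94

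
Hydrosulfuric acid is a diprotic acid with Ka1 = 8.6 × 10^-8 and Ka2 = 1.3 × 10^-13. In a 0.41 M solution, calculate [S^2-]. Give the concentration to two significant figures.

1.3 × 10^-13 M

First ionization gives [H+] ≈ [HS-] = 1.88 × 10^-4 M.
Second step: Ka2 = [H+][S^2-]/[HS-] ≈ [S^2-] (since [H+] ≈ [HS-]).
So [S^2-] ≈ Ka2.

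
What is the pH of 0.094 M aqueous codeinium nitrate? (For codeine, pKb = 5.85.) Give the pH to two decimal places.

C18H22NO3+ is the conjugate acid of the weak base C18H21NO3.
Kb = 10^(−5.85) = 1.41 × 10^-6
Ka = Kw/Kb = 1.0×10^-14 / 1.41 × 10^-6 = 7.09 × 10^-9
Let x = [H+] at equilibrium. Ka = x²/(0.094 − x).
Neglecting x in the denominator: x = √(7.09 × 10^-9 × 0.094) = 2.58 × 10^-5 M
pH = −log[H+] = −log(2.58 × 10^-5) = 4.59

pH = 4.59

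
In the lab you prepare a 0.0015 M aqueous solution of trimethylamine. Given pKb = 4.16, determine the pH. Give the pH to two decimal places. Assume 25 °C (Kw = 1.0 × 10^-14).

(CH3)3N + H2O ⇌ (CH3)3NH+ + OH-
Kb = 10^(−4.16) = 6.92 × 10^-5
Let x = [OH-] at equilibrium. Kb = x²/(0.0015 − x).
Here C₀/Kb ≈ 21.7, so the small-x approximation fails. Use the quadratic:
x = (−Kb + √(Kb² + 4·Kb·C₀))/2 = 2.89 × 10^-4 M
pOH = 3.54, so pH = 14.00 − pOH = 10.46

pH = 10.46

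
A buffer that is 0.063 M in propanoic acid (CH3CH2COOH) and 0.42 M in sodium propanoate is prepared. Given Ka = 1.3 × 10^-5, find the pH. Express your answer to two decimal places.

pKa = −log(1.3 × 10^-5) = 4.886
Using pH = pKa + log([base]/[acid]) with [base]/[acid] = 0.42/0.063:
pH = 4.886 + (+0.824) = 5.71

pH = 5.71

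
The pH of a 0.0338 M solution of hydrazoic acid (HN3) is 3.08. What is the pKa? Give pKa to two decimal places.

[H+] = 10^(-3.08) = 8.32 × 10^-4 M
At equilibrium [HA] = 0.0338 − 8.32 × 10^-4 = 3.30 × 10^-2 M
Ka = [H+][A-]/[HA] = (8.32 × 10^-4)² / 3.30 × 10^-2 = 2.10 × 10^-5
pKa = -log(2.10 × 10^-5) = 4.68

pKa = 4.68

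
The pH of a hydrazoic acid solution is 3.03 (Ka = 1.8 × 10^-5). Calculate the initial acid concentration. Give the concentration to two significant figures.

[H+] = 10^(-3.03) = 9.33 × 10^-4 M = x
Ka = x²/(C₀ − x) ⇒ C₀ = x + x²/Ka
C₀ = 9.33 × 10^-4 + (9.33 × 10^-4)²/(1.8 × 10^-5) = 4.93 × 10^-2 M

C₀ = 4.9 × 10^-2 M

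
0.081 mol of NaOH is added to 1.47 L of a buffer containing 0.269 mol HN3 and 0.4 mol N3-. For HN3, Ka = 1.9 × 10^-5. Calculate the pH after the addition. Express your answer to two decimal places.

After neutralization: n(HN3) = 0.188 mol, n(N3-) = 0.481 mol.
pKa = −log(1.9 × 10^-5) = 4.721
pH = pKa + log(n_N3-/n_HN3) = 4.721 + log(0.481/0.188) = 4.721 + (+0.408)

pH = 5.13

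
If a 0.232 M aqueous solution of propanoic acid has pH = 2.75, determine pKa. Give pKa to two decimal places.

pKa = 4.86

[H+] = 10^(-2.75) = 1.78 × 10^-3 M
At equilibrium [HA] = 0.232 − 1.78 × 10^-3 = 2.30 × 10^-1 M
Ka = [H+][A-]/[HA] = (1.78 × 10^-3)² / 2.30 × 10^-1 = 1.38 × 10^-5
pKa = -log(1.38 × 10^-5) = 4.86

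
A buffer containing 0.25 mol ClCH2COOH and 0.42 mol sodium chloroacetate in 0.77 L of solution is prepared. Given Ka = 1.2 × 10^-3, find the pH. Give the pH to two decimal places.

pKa = −log(1.2 × 10^-3) = 2.921
Using pH = pKa + log([base]/[acid]) with [base]/[acid] = 0.42/0.25:
pH = 2.921 + (+0.225) = 3.15

pH = 3.15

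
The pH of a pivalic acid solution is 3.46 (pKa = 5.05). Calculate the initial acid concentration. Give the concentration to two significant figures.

C₀ = 1.4 × 10^-2 M

[H+] = 10^(-3.46) = 3.47 × 10^-4 M = x
Ka = 10^(−5.05) = 8.91 × 10^-6
Ka = x²/(C₀ − x) ⇒ C₀ = x + x²/Ka
C₀ = 3.47 × 10^-4 + (3.47 × 10^-4)²/(8.91 × 10^-6) = 1.39 × 10^-2 M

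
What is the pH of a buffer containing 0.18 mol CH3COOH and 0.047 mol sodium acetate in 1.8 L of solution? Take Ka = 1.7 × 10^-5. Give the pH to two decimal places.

pH = 4.19

pKa = −log(1.7 × 10^-5) = 4.770
pH = pKa + log([A⁻]/[HA]) = 4.770 + log(0.047/0.18)
pH = 4.770 + (-0.583) = 4.19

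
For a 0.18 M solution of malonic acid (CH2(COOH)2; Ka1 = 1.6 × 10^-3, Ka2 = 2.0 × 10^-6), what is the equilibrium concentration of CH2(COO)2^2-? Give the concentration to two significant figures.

First ionization gives [H+] ≈ [CH2(COOH)COO-] = 1.62 × 10^-2 M.
Second step: Ka2 = [H+][CH2(COO)2^2-]/[CH2(COOH)COO-] ≈ [CH2(COO)2^2-] (since [H+] ≈ [CH2(COOH)COO-]).
So [CH2(COO)2^2-] ≈ Ka2.

2.0 × 10^-6 M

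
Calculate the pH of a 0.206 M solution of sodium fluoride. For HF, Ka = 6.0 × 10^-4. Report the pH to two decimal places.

pH = 8.27

F- is the conjugate base of the weak acid HF.
Kb = Kw/Ka = 1.0×10^-14 / 6.0 × 10^-4 = 1.67 × 10^-11
Let x = [OH-] at equilibrium. Kb = x²/(0.206 − x).
Neglecting x in the denominator: x = √(1.67 × 10^-11 × 0.206) = 1.85 × 10^-6 M
(x/C₀ = 0.0009% < 5%, so the approximation holds.)
pOH = −log(1.85 × 10^-6) = 5.73; pH = 14.00 − 5.73 = 8.27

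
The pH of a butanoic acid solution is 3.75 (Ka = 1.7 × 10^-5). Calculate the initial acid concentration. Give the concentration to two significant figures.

[H+] = 10^(-3.75) = 1.78 × 10^-4 M = x
Ka = x²/(C₀ − x) ⇒ C₀ = x + x²/Ka
C₀ = 1.78 × 10^-4 + (1.78 × 10^-4)²/(1.7 × 10^-5) = 2.04 × 10^-3 M

C₀ = 2.0 × 10^-3 M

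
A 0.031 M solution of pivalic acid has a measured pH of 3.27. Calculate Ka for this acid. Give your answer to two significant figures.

Ka = 9.5 × 10^-6

[H+] = 10^(-3.27) = 5.37 × 10^-4 M
At equilibrium [HA] = 0.031 − 5.37 × 10^-4 = 3.05 × 10^-2 M
Ka = [H+][A-]/[HA] = (5.37 × 10^-4)² / 3.05 × 10^-2 = 9.5 × 10^-6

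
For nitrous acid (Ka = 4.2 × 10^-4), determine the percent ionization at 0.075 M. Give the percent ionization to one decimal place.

7.2%

HNO2 ⇌ NO2- + H+; let x = [H+] at equilibrium.
Solve x² + 0.00042x − 3.15e-05 = 0 → x = 5.41 × 10^-3 M
% ionization = x/C₀ × 100% = 5.41 × 10^-3/0.075 × 100% = 7.2%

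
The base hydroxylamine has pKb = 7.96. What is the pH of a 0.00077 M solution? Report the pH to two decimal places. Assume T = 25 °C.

pH = 8.46

NH2OH + H2O ⇌ NH3OH+ + OH-
Kb = 10^(−7.96) = 1.10 × 10^-8
Kb = x²/(0.00077 − x) = 1.10 × 10^-8
Assume x ≪ 0.00077: x ≈ √(1.10 × 10^-8 × 0.00077) = 2.91 × 10^-6 M
pOH = −log(2.91 × 10^-6) = 5.54; pH = 14.00 − 5.54 = 8.46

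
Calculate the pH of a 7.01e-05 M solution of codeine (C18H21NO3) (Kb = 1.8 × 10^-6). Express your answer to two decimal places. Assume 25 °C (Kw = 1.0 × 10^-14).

pH = 9.02

C18H21NO3 + H2O ⇌ C18H22NO3+ + OH-
From the ICE table, Kb = [OH-]²/(7.01e-05 − [OH-]) = 1.8 × 10^-6.
The 5% rule fails; solving [OH-]² + Kb·[OH-] − Kb·C₀ = 0 exactly:
[OH-] = (−Kb + √(Kb² + 4·Kb·C₀))/2 = 1.04 × 10^-5 M
pOH = 4.98, so pH = 14.00 − pOH = 9.02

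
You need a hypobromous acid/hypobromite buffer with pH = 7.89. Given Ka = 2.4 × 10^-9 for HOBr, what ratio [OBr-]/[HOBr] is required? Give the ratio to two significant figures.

ratio = 0.19

pKa = -log(2.4 × 10^-9) = 8.620
pH = pKa + log(r) ⇒ log(r) = 7.89 − 8.620 = -0.730
r = [OBr-]/[HOBr] = 10^(-0.730) = 0.186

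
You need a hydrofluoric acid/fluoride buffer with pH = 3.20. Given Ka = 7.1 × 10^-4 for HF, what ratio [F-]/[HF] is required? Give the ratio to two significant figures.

ratio = 1.1

pKa = -log(7.1 × 10^-4) = 3.149
pH = pKa + log(r) ⇒ log(r) = 3.20 − 3.149 = +0.051
r = [F-]/[HF] = 10^(+0.051) = 1.12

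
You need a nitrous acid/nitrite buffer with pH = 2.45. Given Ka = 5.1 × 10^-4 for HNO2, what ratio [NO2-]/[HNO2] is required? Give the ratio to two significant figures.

ratio = 0.14

pKa = -log(5.1 × 10^-4) = 3.292
pH = pKa + log(r) ⇒ log(r) = 2.45 − 3.292 = -0.842
r = [NO2-]/[HNO2] = 10^(-0.842) = 0.144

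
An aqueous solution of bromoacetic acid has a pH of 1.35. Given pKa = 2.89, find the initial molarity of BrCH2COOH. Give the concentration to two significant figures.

C₀ = 1.6 M

[H+] = 10^(-1.35) = 4.47 × 10^-2 M = x
Ka = 10^(−2.89) = 1.29 × 10^-3
Ka = x²/(C₀ − x) ⇒ C₀ = x + x²/Ka
C₀ = 4.47 × 10^-2 + (4.47 × 10^-2)²/(1.29 × 10^-3) = 1.59 M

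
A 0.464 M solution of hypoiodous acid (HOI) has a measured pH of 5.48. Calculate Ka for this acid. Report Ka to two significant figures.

Ka = 2.4 × 10^-11

[H+] = 10^(-5.48) = 3.31 × 10^-6 M
At equilibrium [HA] = 0.464 − 3.31 × 10^-6 = 4.64 × 10^-1 M
Ka = [H+][A-]/[HA] = (3.31 × 10^-6)² / 4.64 × 10^-1 = 2.4 × 10^-11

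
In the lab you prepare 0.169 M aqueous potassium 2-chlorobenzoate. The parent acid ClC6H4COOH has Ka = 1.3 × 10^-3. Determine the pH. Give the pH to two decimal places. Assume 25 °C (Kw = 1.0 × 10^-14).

ClC6H4COO- is the conjugate base of the weak acid ClC6H4COOH.
Kb = Kw/Ka = 1.0×10^-14 / 1.3 × 10^-3 = 7.69 × 10^-12
From the ICE table, Kb = [OH-]²/(0.169 − [OH-]) = 7.69 × 10^-12.
Since Kb ≪ C₀, [OH-] ≈ √(Kb·C₀) = 1.14 × 10^-6 M.
Check: 0.00067% ionized — well under 5%, approximation valid.
pOH = −log(1.14 × 10^-6) = 5.94; pH = 14.00 − 5.94 = 8.06

pH = 8.06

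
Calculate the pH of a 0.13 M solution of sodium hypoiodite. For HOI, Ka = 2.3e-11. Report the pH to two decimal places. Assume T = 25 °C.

OI- is the conjugate base of the weak acid HOI.
Kb = Kw/Ka = 1.0×10^-14 / 2.3 × 10^-11 = 4.35 × 10^-4
Kb = [OH-]²/(0.13 − [OH-]) = 4.35 × 10^-4
Here C₀/Kb ≈ 299, so the small-[OH-] approximation fails. Use the quadratic:
[OH-] = [−0.000435 + √(0.000435² + 0.000226)]/2 = 7.31 × 10^-3 M
pOH = −log(7.31 × 10^-3) = 2.14; pH = 14.00 − 2.14 = 11.86

pH = 11.86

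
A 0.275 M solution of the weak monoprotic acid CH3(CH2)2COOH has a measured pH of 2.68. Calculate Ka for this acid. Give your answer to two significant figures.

Ka = 1.6 × 10^-5

[H+] = 10^(-2.68) = 2.09 × 10^-3 M
At equilibrium [HA] = 0.275 − 2.09 × 10^-3 = 2.73 × 10^-1 M
Ka = [H+][A-]/[HA] = (2.09 × 10^-3)² / 2.73 × 10^-1 = 1.6 × 10^-5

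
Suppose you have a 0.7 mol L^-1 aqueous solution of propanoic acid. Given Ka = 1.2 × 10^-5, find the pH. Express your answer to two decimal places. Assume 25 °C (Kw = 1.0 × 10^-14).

CH3CH2COOH ⇌ CH3CH2COO- + H+
Let x = [H+] at equilibrium. Ka = x²/(0.7 − x).
Neglecting x in the denominator: x = √(1.2 × 10^-5 × 0.7) = 2.90 × 10^-3 M
Check: 0.41% ionized — well under 5%, approximation valid.
pH = −log(2.90 × 10^-3) = 2.54

pH = 2.54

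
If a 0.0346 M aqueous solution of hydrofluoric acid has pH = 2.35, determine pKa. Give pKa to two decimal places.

pKa = 3.18

[H+] = 10^(-2.35) = 4.47 × 10^-3 M
At equilibrium [HA] = 0.0346 − 4.47 × 10^-3 = 3.01 × 10^-2 M
Ka = [H+][A-]/[HA] = (4.47 × 10^-3)² / 3.01 × 10^-2 = 6.64 × 10^-4
pKa = -log(6.64 × 10^-4) = 3.18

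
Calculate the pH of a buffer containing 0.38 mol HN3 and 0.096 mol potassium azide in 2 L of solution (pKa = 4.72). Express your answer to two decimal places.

Henderson–Hasselbalch: pH = pKa + log([N3-]/[HN3]) = 4.72 + log(0.096/0.38)
pH = 4.72 + (-0.598) = 4.12

pH = 4.12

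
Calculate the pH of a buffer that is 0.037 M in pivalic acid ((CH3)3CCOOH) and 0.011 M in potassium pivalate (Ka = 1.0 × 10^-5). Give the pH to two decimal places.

pKa = −log(1.0 × 10^-5) = 5.000
pH = pKa + log([A⁻]/[HA]) = 5.000 + log(0.011/0.037)
pH = 5.000 + (-0.527) = 4.47

pH = 4.47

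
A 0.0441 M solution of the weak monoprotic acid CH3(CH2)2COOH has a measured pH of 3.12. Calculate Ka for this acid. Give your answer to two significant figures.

[H+] = 10^(-3.12) = 7.59 × 10^-4 M
At equilibrium [HA] = 0.0441 − 7.59 × 10^-4 = 4.33 × 10^-2 M
Ka = [H+][A-]/[HA] = (7.59 × 10^-4)² / 4.33 × 10^-2 = 1.3 × 10^-5

Ka = 1.3 × 10^-5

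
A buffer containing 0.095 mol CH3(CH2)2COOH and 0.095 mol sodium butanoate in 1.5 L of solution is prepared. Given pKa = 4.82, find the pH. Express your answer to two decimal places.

pH = 4.82

Using pH = pKa + log([base]/[acid]) with [base]/[acid] = 0.095/0.095:
pH = 4.82 + (+0.000) = 4.82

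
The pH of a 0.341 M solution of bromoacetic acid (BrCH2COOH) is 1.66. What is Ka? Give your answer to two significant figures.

[H+] = 10^(-1.66) = 2.19 × 10^-2 M
At equilibrium [HA] = 0.341 − 2.19 × 10^-2 = 3.19 × 10^-1 M
Ka = [H+][A-]/[HA] = (2.19 × 10^-2)² / 3.19 × 10^-1 = 1.5 × 10^-3

Ka = 1.5 × 10^-3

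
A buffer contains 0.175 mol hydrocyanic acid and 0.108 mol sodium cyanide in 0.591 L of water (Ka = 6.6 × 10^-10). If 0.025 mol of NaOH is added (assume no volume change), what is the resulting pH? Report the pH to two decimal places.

After neutralization: n(HCN) = 0.15 mol, n(CN-) = 0.133 mol.
pKa = −log(6.6 × 10^-10) = 9.180
pH = pKa + log(n_CN-/n_HCN) = 9.180 + log(0.133/0.15) = 9.180 + (-0.052)

pH = 9.13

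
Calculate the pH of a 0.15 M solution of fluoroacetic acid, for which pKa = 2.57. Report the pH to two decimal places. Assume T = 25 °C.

pH = 1.73

FCH2COOH ⇌ FCH2COO- + H+
Ka = 10^(−2.57) = 2.69 × 10^-3
From the ICE table, Ka = [H+]²/(0.15 − [H+]) = 2.69 × 10^-3.
The 5% rule fails; solving [H+]² + Ka·[H+] − Ka·C₀ = 0 exactly:
[H+] = (−Ka + √(Ka² + 4·Ka·C₀))/2 = 1.88 × 10^-2 M
pH = −log[H+] = −log(1.88 × 10^-2) = 1.73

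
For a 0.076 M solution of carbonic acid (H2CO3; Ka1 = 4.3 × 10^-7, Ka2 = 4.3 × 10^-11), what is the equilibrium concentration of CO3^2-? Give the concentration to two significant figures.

First ionization gives [H+] ≈ [HCO3-] = 1.81 × 10^-4 M.
Second step: Ka2 = [H+][CO3^2-]/[HCO3-] ≈ [CO3^2-] (since [H+] ≈ [HCO3-]).
So [CO3^2-] ≈ Ka2.

4.3 × 10^-11 M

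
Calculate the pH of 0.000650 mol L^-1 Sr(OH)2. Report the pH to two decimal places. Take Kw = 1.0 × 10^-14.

Sr(OH)2 is a strong base (each formula unit releases 2 OH-); [OH-] = 0.0013 M.
pOH = -log(0.0013) = 2.89
pH = 14.00 - 2.89 = 11.11

pH = 11.11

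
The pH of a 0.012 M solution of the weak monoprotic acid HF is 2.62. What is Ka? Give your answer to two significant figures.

[H+] = 10^(-2.62) = 2.40 × 10^-3 M
At equilibrium [HA] = 0.012 − 2.40 × 10^-3 = 9.60 × 10^-3 M
Ka = [H+][A-]/[HA] = (2.40 × 10^-3)² / 9.60 × 10^-3 = 6.0 × 10^-4

Ka = 6.0 × 10^-4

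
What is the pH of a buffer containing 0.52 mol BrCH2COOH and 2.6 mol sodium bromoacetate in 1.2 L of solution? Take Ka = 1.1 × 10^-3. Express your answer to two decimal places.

pKa = −log(1.1 × 10^-3) = 2.959
Using pH = pKa + log([base]/[acid]) with [base]/[acid] = 2.6/0.52:
pH = 2.959 + (+0.699) = 3.66

pH = 3.66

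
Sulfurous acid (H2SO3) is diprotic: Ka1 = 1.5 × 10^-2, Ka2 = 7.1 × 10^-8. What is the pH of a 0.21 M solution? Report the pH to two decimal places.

Ka1 ≫ Ka2, so treat the first dissociation as the only significant source of H+.
Ka1 = x²/(0.21 − x) = 1.5 × 10^-2
Solving the quadratic: x = (−Ka1 + √(Ka1² + 4·Ka1·C₀))/2 = 4.91 × 10^-2 M
pH = −log(4.91 × 10^-2) = 1.31

pH = 1.31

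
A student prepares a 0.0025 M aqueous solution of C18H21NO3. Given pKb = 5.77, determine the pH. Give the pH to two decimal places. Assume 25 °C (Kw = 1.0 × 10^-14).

C18H21NO3 + H2O ⇌ C18H22NO3+ + OH-
Kb = 10^(−5.77) = 1.70 × 10^-6
From the ICE table, Kb = x²/(0.0025 − x) = 1.70 × 10^-6.
Since Kb ≪ C₀, x ≈ √(Kb·C₀) = 6.52 × 10^-5 M.
pOH = 4.19, so pH = 14.00 − pOH = 9.81

pH = 9.81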